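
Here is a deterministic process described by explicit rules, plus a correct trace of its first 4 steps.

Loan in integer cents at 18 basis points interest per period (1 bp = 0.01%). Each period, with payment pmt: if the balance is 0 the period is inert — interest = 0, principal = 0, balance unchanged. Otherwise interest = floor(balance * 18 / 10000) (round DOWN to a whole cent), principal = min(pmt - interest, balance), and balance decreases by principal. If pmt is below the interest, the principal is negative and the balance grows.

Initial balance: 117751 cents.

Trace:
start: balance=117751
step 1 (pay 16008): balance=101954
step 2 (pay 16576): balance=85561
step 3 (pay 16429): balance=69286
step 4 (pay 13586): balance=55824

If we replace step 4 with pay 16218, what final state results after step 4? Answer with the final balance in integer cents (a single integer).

(re-executing from step 4 with the substitution; state before step 4: balance=69286)
step 4 (pay 16218): balance=53192

53192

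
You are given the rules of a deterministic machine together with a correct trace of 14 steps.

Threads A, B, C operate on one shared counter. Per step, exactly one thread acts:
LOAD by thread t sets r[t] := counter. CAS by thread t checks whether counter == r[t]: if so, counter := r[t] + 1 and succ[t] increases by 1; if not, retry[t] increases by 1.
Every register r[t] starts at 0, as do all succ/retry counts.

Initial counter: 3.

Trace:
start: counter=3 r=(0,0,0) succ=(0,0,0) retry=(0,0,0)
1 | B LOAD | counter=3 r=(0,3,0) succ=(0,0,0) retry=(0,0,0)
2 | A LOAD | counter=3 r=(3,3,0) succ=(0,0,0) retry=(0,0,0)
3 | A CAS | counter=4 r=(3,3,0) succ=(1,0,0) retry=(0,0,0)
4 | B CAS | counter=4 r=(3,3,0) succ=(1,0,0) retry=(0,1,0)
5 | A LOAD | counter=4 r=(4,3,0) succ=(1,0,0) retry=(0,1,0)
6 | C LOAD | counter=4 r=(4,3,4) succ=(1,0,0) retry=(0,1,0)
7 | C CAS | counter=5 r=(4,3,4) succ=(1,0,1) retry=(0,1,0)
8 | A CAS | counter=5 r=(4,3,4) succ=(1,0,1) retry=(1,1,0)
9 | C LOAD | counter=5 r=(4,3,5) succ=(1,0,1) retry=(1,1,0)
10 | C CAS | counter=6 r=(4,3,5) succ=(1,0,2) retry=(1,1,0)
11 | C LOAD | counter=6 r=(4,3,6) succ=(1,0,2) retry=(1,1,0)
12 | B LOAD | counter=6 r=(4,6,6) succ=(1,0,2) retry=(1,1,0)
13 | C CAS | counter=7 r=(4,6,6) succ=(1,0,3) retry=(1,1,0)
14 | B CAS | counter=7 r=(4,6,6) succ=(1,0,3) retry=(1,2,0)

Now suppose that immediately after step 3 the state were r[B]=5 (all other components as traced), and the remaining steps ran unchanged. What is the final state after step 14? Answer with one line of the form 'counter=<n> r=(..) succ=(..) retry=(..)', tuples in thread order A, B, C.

counter=7 r=(4,6,6) succ=(1,0,3) retry=(1,2,0)

state after step 3 := counter=4 r=(3,5,0) succ=(1,0,0) retry=(0,0,0)
4 | B CAS | counter=4 r=(3,5,0) succ=(1,0,0) retry=(0,1,0)
5 | A LOAD | counter=4 r=(4,5,0) succ=(1,0,0) retry=(0,1,0)
6 | C LOAD | counter=4 r=(4,5,4) succ=(1,0,0) retry=(0,1,0)
7 | C CAS | counter=5 r=(4,5,4) succ=(1,0,1) retry=(0,1,0)
8 | A CAS | counter=5 r=(4,5,4) succ=(1,0,1) retry=(1,1,0)
9 | C LOAD | counter=5 r=(4,5,5) succ=(1,0,1) retry=(1,1,0)
10 | C CAS | counter=6 r=(4,5,5) succ=(1,0,2) retry=(1,1,0)
11 | C LOAD | counter=6 r=(4,5,6) succ=(1,0,2) retry=(1,1,0)
12 | B LOAD | counter=6 r=(4,6,6) succ=(1,0,2) retry=(1,1,0)
13 | C CAS | counter=7 r=(4,6,6) succ=(1,0,3) retry=(1,1,0)
14 | B CAS | counter=7 r=(4,6,6) succ=(1,0,3) retry=(1,2,0)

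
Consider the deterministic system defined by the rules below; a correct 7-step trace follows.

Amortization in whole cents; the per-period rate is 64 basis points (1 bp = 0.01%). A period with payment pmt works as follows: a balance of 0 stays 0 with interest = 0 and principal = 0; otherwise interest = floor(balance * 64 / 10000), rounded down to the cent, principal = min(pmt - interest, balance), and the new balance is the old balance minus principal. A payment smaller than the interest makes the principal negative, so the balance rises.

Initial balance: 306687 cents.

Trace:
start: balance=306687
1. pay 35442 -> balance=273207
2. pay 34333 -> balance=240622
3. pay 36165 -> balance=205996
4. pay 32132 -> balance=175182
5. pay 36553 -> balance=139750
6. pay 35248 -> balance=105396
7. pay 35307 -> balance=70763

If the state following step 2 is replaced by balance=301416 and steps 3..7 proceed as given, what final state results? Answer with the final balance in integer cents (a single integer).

state after step 2 := balance=301416
3. pay 36165 -> balance=267180
4. pay 32132 -> balance=236757
5. pay 36553 -> balance=201719
6. pay 35248 -> balance=167762
7. pay 35307 -> balance=133528

133528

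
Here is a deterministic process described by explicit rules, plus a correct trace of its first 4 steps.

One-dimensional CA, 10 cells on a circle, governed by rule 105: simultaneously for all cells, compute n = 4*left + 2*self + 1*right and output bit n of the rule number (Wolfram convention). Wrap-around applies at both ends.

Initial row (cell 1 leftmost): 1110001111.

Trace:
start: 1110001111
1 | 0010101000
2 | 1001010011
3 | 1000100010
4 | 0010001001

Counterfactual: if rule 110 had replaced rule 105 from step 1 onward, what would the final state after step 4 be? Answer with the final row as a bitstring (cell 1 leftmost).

1000111001

(re-executing steps 1..4 under rule 110; state before step 1: 1110001111)
1 | 0010011000
2 | 0110111000
3 | 1111101000
4 | 1000111001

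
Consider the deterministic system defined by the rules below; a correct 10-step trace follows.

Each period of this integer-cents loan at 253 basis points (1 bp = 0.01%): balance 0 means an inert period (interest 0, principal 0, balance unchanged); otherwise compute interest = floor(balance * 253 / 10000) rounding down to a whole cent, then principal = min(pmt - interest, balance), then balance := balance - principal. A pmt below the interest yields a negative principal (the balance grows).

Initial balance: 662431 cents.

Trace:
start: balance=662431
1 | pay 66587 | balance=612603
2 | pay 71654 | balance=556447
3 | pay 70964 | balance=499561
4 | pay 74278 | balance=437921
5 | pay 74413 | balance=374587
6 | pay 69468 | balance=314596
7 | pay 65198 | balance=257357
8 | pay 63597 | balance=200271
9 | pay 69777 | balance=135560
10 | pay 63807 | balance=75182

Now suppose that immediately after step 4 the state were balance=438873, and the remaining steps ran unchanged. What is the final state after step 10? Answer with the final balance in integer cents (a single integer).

state after step 4 := balance=438873
5 | pay 74413 | balance=375563
6 | pay 69468 | balance=315596
7 | pay 65198 | balance=258382
8 | pay 63597 | balance=201322
9 | pay 69777 | balance=136638
10 | pay 63807 | balance=76287

76287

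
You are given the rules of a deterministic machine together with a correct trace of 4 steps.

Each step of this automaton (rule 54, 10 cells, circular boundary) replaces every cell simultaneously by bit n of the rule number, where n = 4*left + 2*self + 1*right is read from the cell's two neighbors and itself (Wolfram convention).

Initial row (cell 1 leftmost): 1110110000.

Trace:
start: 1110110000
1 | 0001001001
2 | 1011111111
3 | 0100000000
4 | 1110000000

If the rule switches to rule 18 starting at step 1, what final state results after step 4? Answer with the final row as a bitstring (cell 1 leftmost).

1011010000

(re-executing steps 1..4 under rule 18; state before step 1: 1110110000)
1 | 0000001001
2 | 1000010110
3 | 0100100000
4 | 1011010000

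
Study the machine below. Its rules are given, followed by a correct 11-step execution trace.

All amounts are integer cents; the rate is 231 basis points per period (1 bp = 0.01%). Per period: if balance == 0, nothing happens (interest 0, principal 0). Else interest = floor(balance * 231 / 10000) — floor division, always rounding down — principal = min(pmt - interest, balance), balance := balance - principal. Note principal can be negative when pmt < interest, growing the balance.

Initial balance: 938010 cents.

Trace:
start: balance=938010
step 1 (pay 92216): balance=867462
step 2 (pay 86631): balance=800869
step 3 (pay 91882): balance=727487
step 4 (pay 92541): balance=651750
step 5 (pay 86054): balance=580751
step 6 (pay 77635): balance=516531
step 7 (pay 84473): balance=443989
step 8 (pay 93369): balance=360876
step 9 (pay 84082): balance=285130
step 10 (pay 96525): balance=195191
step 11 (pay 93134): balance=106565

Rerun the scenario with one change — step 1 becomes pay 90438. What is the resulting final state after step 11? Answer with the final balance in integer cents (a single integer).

(re-executing from step 1 with the substitution; state before step 1: balance=938010)
step 1 (pay 90438): balance=869240
step 2 (pay 86631): balance=802688
step 3 (pay 91882): balance=729348
step 4 (pay 92541): balance=653654
step 5 (pay 86054): balance=582699
step 6 (pay 77635): balance=518524
step 7 (pay 84473): balance=446028
step 8 (pay 93369): balance=362962
step 9 (pay 84082): balance=287264
step 10 (pay 96525): balance=197374
step 11 (pay 93134): balance=108799

108799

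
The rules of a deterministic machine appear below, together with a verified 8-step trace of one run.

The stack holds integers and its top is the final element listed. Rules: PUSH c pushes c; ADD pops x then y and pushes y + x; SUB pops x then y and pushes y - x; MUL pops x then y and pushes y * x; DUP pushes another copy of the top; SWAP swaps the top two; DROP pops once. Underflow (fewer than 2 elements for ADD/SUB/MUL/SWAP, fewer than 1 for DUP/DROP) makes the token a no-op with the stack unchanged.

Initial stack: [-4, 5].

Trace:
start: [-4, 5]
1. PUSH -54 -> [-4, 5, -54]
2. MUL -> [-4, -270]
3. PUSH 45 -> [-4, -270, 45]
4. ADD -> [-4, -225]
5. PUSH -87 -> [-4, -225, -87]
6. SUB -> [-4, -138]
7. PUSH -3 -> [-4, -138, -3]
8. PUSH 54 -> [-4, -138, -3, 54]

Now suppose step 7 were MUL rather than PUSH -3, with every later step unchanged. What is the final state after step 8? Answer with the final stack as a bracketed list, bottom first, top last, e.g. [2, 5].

(re-executing from step 7 with the substitution; state before step 7: [-4, -138])
7. MUL -> [552]
8. PUSH 54 -> [552, 54]

[552, 54]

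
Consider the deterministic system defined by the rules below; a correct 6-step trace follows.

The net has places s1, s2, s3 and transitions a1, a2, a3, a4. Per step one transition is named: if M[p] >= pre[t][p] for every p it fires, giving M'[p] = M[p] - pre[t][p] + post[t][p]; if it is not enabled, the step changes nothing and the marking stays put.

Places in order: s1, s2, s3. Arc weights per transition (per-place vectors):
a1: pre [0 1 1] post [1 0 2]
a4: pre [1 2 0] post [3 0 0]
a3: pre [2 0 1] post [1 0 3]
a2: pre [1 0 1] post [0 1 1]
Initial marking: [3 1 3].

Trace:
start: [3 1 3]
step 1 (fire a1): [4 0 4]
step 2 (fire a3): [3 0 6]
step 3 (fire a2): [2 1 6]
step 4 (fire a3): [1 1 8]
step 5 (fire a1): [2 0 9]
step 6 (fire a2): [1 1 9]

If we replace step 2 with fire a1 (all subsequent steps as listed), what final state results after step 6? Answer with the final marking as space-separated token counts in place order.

2 1 7

(re-executing from step 2 with the substitution; state before step 2: [4 0 4])
step 2 (fire a1): [4 0 4]
step 3 (fire a2): [3 1 4]
step 4 (fire a3): [2 1 6]
step 5 (fire a1): [3 0 7]
step 6 (fire a2): [2 1 7]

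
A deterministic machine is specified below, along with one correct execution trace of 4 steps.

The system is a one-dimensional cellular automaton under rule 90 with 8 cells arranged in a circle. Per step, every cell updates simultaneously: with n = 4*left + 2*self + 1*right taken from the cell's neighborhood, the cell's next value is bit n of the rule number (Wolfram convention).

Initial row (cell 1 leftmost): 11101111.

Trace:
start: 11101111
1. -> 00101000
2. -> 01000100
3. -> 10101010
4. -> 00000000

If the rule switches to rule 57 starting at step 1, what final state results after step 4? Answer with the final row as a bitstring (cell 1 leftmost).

(re-executing steps 1..4 under rule 57; state before step 1: 11101111)
1. -> 00011000
2. -> 11010111
3. -> 00101100
4. -> 10011011

10011011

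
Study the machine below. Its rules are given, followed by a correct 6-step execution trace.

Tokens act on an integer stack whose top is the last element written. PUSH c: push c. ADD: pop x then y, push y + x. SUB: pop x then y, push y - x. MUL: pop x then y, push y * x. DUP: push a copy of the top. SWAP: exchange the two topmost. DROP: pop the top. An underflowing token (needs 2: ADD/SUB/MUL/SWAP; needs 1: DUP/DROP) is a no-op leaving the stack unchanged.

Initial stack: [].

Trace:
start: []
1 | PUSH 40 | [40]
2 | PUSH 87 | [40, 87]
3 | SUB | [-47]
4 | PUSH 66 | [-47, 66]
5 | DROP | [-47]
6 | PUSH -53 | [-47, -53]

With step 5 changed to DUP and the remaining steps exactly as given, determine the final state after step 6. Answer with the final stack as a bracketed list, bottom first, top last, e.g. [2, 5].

[-47, 66, 66, -53]

(re-executing from step 5 with the substitution; state before step 5: [-47, 66])
5 | DUP | [-47, 66, 66]
6 | PUSH -53 | [-47, 66, 66, -53]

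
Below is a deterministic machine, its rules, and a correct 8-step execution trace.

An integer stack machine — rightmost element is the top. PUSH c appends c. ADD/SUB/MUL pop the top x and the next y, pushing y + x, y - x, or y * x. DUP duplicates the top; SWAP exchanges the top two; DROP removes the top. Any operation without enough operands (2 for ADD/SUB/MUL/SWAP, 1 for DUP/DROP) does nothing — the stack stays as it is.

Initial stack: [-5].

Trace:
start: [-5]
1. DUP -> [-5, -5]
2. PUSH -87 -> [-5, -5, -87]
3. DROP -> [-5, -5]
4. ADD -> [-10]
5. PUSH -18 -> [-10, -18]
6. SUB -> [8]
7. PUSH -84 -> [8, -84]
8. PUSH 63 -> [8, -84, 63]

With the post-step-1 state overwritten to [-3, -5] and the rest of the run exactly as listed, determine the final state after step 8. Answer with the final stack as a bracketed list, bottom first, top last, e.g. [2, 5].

[10, -84, 63]

state after step 1 := [-3, -5]
2. PUSH -87 -> [-3, -5, -87]
3. DROP -> [-3, -5]
4. ADD -> [-8]
5. PUSH -18 -> [-8, -18]
6. SUB -> [10]
7. PUSH -84 -> [10, -84]
8. PUSH 63 -> [10, -84, 63]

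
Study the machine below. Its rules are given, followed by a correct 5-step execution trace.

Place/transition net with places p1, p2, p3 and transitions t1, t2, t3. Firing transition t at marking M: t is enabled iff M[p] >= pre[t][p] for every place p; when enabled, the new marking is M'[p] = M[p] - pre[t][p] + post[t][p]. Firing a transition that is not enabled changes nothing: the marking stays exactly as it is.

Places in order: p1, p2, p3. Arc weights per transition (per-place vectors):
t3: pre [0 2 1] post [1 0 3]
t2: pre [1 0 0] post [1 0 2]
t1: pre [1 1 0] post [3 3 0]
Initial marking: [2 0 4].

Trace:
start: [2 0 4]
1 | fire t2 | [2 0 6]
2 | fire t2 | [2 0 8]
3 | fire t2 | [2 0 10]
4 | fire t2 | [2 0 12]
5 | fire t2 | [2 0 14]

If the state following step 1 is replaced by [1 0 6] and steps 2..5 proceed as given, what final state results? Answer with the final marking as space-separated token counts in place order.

state after step 1 := [1 0 6]
2 | fire t2 | [1 0 8]
3 | fire t2 | [1 0 10]
4 | fire t2 | [1 0 12]
5 | fire t2 | [1 0 14]

1 0 14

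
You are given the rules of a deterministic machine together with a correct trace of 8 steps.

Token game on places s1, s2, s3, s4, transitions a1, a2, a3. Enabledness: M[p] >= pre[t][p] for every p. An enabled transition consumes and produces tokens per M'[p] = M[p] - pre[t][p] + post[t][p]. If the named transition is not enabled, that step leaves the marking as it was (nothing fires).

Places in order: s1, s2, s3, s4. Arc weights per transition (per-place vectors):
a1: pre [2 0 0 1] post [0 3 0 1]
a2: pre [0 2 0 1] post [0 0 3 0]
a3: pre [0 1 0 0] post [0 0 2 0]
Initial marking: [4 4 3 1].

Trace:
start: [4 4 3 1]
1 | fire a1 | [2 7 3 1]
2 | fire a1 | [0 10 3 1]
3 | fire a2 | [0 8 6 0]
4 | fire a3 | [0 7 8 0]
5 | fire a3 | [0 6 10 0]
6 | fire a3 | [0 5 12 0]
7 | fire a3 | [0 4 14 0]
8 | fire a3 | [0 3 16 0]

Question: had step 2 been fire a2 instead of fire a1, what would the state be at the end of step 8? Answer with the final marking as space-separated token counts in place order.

(re-executing from step 2 with the substitution; state before step 2: [2 7 3 1])
2 | fire a2 | [2 5 6 0]
3 | fire a2 | [2 5 6 0]
4 | fire a3 | [2 4 8 0]
5 | fire a3 | [2 3 10 0]
6 | fire a3 | [2 2 12 0]
7 | fire a3 | [2 1 14 0]
8 | fire a3 | [2 0 16 0]

2 0 16 0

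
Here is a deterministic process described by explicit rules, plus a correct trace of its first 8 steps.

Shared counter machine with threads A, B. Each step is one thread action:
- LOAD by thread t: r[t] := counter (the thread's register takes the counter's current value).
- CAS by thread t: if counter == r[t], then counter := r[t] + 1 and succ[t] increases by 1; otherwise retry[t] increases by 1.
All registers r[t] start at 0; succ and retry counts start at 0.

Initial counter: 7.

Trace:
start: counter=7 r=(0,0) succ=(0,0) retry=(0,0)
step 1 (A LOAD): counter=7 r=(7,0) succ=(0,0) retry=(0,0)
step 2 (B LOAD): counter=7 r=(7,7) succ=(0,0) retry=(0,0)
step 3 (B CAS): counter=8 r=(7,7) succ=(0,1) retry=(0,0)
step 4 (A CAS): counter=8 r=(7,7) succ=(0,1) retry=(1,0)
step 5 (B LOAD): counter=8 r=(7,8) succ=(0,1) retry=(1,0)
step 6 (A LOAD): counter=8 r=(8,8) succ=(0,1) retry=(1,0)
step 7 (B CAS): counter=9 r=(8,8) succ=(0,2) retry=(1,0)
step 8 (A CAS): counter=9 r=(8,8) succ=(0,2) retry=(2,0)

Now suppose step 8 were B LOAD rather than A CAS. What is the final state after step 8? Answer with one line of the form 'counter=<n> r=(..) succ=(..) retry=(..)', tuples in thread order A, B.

counter=9 r=(8,9) succ=(0,2) retry=(1,0)

(re-executing from step 8 with the substitution; state before step 8: counter=9 r=(8,8) succ=(0,2) retry=(1,0))
step 8 (B LOAD): counter=9 r=(8,9) succ=(0,2) retry=(1,0)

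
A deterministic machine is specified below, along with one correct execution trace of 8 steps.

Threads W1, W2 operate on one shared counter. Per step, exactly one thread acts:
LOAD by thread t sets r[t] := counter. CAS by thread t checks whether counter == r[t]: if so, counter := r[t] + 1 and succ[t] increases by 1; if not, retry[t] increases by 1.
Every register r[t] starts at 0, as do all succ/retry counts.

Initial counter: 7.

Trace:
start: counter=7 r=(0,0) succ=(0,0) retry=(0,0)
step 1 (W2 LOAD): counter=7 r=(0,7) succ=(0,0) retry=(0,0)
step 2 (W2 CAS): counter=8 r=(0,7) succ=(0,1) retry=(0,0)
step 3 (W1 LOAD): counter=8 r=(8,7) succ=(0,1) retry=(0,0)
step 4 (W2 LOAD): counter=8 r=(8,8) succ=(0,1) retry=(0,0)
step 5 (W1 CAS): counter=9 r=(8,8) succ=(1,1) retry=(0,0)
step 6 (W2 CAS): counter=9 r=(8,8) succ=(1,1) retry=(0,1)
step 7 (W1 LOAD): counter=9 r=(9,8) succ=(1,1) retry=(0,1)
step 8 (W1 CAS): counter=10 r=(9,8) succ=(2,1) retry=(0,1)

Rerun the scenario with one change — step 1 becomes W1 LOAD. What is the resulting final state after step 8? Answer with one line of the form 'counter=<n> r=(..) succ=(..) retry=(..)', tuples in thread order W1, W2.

counter=9 r=(8,7) succ=(2,0) retry=(0,2)

(re-executing from step 1 with the substitution; state before step 1: counter=7 r=(0,0) succ=(0,0) retry=(0,0))
step 1 (W1 LOAD): counter=7 r=(7,0) succ=(0,0) retry=(0,0)
step 2 (W2 CAS): counter=7 r=(7,0) succ=(0,0) retry=(0,1)
step 3 (W1 LOAD): counter=7 r=(7,0) succ=(0,0) retry=(0,1)
step 4 (W2 LOAD): counter=7 r=(7,7) succ=(0,0) retry=(0,1)
step 5 (W1 CAS): counter=8 r=(7,7) succ=(1,0) retry=(0,1)
step 6 (W2 CAS): counter=8 r=(7,7) succ=(1,0) retry=(0,2)
step 7 (W1 LOAD): counter=8 r=(8,7) succ=(1,0) retry=(0,2)
step 8 (W1 CAS): counter=9 r=(8,7) succ=(2,0) retry=(0,2)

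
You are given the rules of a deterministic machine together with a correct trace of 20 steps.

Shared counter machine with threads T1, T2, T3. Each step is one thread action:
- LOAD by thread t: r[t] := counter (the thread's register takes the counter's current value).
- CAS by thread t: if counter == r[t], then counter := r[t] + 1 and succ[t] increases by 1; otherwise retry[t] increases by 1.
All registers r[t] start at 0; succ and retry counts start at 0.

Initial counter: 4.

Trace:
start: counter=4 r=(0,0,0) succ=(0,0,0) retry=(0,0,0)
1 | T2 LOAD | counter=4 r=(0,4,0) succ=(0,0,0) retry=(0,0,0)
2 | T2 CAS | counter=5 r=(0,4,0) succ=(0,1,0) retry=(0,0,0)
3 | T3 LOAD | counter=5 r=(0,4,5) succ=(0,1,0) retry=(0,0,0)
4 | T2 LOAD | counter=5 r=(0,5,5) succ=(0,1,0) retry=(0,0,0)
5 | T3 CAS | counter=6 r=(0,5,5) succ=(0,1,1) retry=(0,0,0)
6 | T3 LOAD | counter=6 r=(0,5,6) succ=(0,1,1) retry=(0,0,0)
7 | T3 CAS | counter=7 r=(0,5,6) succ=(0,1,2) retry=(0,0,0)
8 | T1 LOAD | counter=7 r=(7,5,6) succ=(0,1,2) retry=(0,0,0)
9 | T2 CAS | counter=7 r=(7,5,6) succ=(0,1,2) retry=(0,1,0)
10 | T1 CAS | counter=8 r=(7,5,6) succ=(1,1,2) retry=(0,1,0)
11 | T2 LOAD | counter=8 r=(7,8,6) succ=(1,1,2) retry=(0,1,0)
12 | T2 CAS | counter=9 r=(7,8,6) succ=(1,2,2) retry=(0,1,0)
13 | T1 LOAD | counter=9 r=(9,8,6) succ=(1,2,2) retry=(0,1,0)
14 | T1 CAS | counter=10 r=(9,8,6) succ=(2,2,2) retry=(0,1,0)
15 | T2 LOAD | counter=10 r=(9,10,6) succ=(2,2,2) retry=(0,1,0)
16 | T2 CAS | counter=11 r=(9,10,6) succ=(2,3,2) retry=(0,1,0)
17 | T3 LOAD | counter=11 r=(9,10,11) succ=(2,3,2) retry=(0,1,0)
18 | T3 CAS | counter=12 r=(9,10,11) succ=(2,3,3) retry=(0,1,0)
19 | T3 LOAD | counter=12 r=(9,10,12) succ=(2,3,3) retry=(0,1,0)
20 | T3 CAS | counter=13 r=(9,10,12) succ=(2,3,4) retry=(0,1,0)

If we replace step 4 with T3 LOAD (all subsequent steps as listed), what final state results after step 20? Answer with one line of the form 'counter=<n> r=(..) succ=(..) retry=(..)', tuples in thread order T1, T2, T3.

(re-executing from step 4 with the substitution; state before step 4: counter=5 r=(0,4,5) succ=(0,1,0) retry=(0,0,0))
4 | T3 LOAD | counter=5 r=(0,4,5) succ=(0,1,0) retry=(0,0,0)
5 | T3 CAS | counter=6 r=(0,4,5) succ=(0,1,1) retry=(0,0,0)
6 | T3 LOAD | counter=6 r=(0,4,6) succ=(0,1,1) retry=(0,0,0)
7 | T3 CAS | counter=7 r=(0,4,6) succ=(0,1,2) retry=(0,0,0)
8 | T1 LOAD | counter=7 r=(7,4,6) succ=(0,1,2) retry=(0,0,0)
9 | T2 CAS | counter=7 r=(7,4,6) succ=(0,1,2) retry=(0,1,0)
10 | T1 CAS | counter=8 r=(7,4,6) succ=(1,1,2) retry=(0,1,0)
11 | T2 LOAD | counter=8 r=(7,8,6) succ=(1,1,2) retry=(0,1,0)
12 | T2 CAS | counter=9 r=(7,8,6) succ=(1,2,2) retry=(0,1,0)
13 | T1 LOAD | counter=9 r=(9,8,6) succ=(1,2,2) retry=(0,1,0)
14 | T1 CAS | counter=10 r=(9,8,6) succ=(2,2,2) retry=(0,1,0)
15 | T2 LOAD | counter=10 r=(9,10,6) succ=(2,2,2) retry=(0,1,0)
16 | T2 CAS | counter=11 r=(9,10,6) succ=(2,3,2) retry=(0,1,0)
17 | T3 LOAD | counter=11 r=(9,10,11) succ=(2,3,2) retry=(0,1,0)
18 | T3 CAS | counter=12 r=(9,10,11) succ=(2,3,3) retry=(0,1,0)
19 | T3 LOAD | counter=12 r=(9,10,12) succ=(2,3,3) retry=(0,1,0)
20 | T3 CAS | counter=13 r=(9,10,12) succ=(2,3,4) retry=(0,1,0)

counter=13 r=(9,10,12) succ=(2,3,4) retry=(0,1,0)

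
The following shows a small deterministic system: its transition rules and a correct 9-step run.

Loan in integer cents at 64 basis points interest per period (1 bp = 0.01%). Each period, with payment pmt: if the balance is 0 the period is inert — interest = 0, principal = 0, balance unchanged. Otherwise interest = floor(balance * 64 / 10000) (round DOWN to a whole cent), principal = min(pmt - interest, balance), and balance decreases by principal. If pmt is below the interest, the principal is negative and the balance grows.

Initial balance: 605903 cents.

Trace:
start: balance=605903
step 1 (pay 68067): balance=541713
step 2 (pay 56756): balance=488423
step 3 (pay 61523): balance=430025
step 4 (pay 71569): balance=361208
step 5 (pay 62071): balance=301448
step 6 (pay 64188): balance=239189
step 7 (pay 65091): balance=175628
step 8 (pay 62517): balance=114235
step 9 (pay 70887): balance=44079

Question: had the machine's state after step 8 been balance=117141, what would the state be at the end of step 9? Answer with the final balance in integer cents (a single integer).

47003

state after step 8 := balance=117141
step 9 (pay 70887): balance=47003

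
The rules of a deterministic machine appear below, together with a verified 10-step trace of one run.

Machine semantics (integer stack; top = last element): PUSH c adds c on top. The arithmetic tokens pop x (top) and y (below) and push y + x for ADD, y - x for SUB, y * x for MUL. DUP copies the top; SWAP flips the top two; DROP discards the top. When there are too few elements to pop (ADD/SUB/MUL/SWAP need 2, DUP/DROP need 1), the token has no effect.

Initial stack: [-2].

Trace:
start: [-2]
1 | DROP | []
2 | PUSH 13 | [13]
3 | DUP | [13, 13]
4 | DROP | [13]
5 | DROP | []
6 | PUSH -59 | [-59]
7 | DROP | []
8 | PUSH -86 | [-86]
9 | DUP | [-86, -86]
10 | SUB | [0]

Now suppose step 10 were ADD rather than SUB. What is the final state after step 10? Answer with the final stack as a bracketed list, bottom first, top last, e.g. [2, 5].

(re-executing from step 10 with the substitution; state before step 10: [-86, -86])
10 | ADD | [-172]

[-172]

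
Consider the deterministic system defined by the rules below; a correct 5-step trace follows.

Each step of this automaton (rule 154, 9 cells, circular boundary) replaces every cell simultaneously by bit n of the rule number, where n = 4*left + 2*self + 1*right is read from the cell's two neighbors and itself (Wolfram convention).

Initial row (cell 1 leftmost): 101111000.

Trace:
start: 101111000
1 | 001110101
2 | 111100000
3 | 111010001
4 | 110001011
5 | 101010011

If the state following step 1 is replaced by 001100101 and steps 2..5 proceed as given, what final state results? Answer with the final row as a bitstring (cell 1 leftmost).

state after step 1 := 001100101
2 | 111011000
3 | 110010101
4 | 101100001
5 | 001010011

001010011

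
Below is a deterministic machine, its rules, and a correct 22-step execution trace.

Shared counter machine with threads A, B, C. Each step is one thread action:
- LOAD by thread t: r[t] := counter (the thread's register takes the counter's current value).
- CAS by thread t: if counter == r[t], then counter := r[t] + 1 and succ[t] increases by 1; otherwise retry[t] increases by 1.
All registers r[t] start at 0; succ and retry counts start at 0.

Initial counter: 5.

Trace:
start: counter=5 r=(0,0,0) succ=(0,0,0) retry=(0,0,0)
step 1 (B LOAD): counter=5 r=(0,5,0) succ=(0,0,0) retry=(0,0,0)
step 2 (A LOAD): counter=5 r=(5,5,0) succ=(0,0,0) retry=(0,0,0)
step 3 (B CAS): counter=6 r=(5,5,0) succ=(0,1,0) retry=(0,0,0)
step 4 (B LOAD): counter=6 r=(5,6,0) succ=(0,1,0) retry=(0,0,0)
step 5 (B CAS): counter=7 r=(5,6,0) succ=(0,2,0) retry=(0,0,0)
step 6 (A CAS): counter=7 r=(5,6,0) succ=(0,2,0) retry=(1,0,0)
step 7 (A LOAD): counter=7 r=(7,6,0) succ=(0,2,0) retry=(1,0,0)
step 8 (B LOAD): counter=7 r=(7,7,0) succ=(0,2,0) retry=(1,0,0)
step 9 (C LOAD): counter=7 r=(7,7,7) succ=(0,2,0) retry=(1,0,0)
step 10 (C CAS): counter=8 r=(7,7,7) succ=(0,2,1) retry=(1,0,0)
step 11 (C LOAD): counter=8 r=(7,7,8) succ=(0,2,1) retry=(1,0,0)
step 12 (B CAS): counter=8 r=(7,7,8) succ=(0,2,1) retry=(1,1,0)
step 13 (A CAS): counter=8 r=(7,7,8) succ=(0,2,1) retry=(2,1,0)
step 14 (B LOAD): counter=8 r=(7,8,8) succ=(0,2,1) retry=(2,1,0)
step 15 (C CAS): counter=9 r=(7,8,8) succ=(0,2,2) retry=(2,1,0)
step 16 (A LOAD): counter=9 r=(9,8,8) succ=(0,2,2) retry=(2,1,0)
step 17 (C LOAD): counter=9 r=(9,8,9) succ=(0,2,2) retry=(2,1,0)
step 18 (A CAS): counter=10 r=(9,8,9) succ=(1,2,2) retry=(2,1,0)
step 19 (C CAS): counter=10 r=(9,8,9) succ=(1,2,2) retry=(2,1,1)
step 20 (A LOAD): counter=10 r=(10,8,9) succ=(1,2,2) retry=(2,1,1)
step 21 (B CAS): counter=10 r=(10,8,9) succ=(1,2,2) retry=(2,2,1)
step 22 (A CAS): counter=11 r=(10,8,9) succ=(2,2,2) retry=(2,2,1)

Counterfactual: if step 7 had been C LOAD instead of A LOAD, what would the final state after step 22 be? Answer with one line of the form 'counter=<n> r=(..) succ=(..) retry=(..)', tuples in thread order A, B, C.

counter=11 r=(10,8,9) succ=(2,2,2) retry=(2,2,1)

(re-executing from step 7 with the substitution; state before step 7: counter=7 r=(5,6,0) succ=(0,2,0) retry=(1,0,0))
step 7 (C LOAD): counter=7 r=(5,6,7) succ=(0,2,0) retry=(1,0,0)
step 8 (B LOAD): counter=7 r=(5,7,7) succ=(0,2,0) retry=(1,0,0)
step 9 (C LOAD): counter=7 r=(5,7,7) succ=(0,2,0) retry=(1,0,0)
step 10 (C CAS): counter=8 r=(5,7,7) succ=(0,2,1) retry=(1,0,0)
step 11 (C LOAD): counter=8 r=(5,7,8) succ=(0,2,1) retry=(1,0,0)
step 12 (B CAS): counter=8 r=(5,7,8) succ=(0,2,1) retry=(1,1,0)
step 13 (A CAS): counter=8 r=(5,7,8) succ=(0,2,1) retry=(2,1,0)
step 14 (B LOAD): counter=8 r=(5,8,8) succ=(0,2,1) retry=(2,1,0)
step 15 (C CAS): counter=9 r=(5,8,8) succ=(0,2,2) retry=(2,1,0)
step 16 (A LOAD): counter=9 r=(9,8,8) succ=(0,2,2) retry=(2,1,0)
step 17 (C LOAD): counter=9 r=(9,8,9) succ=(0,2,2) retry=(2,1,0)
step 18 (A CAS): counter=10 r=(9,8,9) succ=(1,2,2) retry=(2,1,0)
step 19 (C CAS): counter=10 r=(9,8,9) succ=(1,2,2) retry=(2,1,1)
step 20 (A LOAD): counter=10 r=(10,8,9) succ=(1,2,2) retry=(2,1,1)
step 21 (B CAS): counter=10 r=(10,8,9) succ=(1,2,2) retry=(2,2,1)
step 22 (A CAS): counter=11 r=(10,8,9) succ=(2,2,2) retry=(2,2,1)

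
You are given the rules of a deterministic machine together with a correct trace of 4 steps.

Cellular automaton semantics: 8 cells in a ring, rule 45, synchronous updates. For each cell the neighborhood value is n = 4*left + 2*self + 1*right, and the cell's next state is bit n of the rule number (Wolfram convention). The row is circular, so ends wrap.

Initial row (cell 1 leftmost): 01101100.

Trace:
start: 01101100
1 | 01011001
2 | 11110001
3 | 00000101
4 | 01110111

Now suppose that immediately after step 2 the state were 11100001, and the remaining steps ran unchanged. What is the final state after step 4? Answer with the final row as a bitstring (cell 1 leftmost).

01101011

state after step 2 := 11100001
3 | 00001101
4 | 01101011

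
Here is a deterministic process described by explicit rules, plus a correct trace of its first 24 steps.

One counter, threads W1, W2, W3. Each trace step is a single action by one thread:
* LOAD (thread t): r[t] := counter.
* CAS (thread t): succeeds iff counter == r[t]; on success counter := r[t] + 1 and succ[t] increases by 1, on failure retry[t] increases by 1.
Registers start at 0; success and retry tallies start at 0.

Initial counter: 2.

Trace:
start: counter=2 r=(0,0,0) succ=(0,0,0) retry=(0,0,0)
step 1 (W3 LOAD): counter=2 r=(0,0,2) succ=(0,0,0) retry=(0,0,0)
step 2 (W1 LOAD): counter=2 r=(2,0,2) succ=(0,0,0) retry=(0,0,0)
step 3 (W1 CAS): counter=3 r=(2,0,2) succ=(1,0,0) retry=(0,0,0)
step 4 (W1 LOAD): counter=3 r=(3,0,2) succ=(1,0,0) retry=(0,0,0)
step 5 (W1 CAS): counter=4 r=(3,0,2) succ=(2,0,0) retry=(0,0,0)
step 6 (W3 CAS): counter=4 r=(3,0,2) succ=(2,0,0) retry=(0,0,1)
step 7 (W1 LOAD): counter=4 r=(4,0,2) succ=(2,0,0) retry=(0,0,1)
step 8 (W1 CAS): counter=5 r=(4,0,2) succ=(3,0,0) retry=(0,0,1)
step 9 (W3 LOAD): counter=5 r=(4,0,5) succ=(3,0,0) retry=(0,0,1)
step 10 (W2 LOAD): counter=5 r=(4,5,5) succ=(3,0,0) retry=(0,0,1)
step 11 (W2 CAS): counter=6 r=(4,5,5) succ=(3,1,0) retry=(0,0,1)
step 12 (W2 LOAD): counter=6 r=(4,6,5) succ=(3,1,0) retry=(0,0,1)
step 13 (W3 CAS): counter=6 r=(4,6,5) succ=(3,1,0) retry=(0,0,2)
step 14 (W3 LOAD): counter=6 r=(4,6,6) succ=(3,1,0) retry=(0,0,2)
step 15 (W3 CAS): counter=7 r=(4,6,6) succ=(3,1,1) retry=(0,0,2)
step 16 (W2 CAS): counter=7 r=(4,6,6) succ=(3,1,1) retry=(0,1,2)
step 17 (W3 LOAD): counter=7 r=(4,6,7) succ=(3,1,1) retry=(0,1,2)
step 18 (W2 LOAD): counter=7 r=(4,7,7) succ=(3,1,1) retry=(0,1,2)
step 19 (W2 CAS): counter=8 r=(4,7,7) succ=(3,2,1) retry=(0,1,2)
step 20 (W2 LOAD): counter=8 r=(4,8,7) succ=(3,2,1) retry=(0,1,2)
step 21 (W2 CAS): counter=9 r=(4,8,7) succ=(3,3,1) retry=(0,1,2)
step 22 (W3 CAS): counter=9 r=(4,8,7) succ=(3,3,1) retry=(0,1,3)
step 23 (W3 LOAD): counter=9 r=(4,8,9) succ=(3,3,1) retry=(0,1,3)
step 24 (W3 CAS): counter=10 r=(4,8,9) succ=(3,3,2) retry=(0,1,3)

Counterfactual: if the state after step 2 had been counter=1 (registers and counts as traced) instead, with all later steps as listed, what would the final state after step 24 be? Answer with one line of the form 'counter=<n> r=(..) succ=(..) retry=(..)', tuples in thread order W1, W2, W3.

state after step 2 := counter=1 r=(2,0,2) succ=(0,0,0) retry=(0,0,0)
step 3 (W1 CAS): counter=1 r=(2,0,2) succ=(0,0,0) retry=(1,0,0)
step 4 (W1 LOAD): counter=1 r=(1,0,2) succ=(0,0,0) retry=(1,0,0)
step 5 (W1 CAS): counter=2 r=(1,0,2) succ=(1,0,0) retry=(1,0,0)
step 6 (W3 CAS): counter=3 r=(1,0,2) succ=(1,0,1) retry=(1,0,0)
step 7 (W1 LOAD): counter=3 r=(3,0,2) succ=(1,0,1) retry=(1,0,0)
step 8 (W1 CAS): counter=4 r=(3,0,2) succ=(2,0,1) retry=(1,0,0)
step 9 (W3 LOAD): counter=4 r=(3,0,4) succ=(2,0,1) retry=(1,0,0)
step 10 (W2 LOAD): counter=4 r=(3,4,4) succ=(2,0,1) retry=(1,0,0)
step 11 (W2 CAS): counter=5 r=(3,4,4) succ=(2,1,1) retry=(1,0,0)
step 12 (W2 LOAD): counter=5 r=(3,5,4) succ=(2,1,1) retry=(1,0,0)
step 13 (W3 CAS): counter=5 r=(3,5,4) succ=(2,1,1) retry=(1,0,1)
step 14 (W3 LOAD): counter=5 r=(3,5,5) succ=(2,1,1) retry=(1,0,1)
step 15 (W3 CAS): counter=6 r=(3,5,5) succ=(2,1,2) retry=(1,0,1)
step 16 (W2 CAS): counter=6 r=(3,5,5) succ=(2,1,2) retry=(1,1,1)
step 17 (W3 LOAD): counter=6 r=(3,5,6) succ=(2,1,2) retry=(1,1,1)
step 18 (W2 LOAD): counter=6 r=(3,6,6) succ=(2,1,2) retry=(1,1,1)
step 19 (W2 CAS): counter=7 r=(3,6,6) succ=(2,2,2) retry=(1,1,1)
step 20 (W2 LOAD): counter=7 r=(3,7,6) succ=(2,2,2) retry=(1,1,1)
step 21 (W2 CAS): counter=8 r=(3,7,6) succ=(2,3,2) retry=(1,1,1)
step 22 (W3 CAS): counter=8 r=(3,7,6) succ=(2,3,2) retry=(1,1,2)
step 23 (W3 LOAD): counter=8 r=(3,7,8) succ=(2,3,2) retry=(1,1,2)
step 24 (W3 CAS): counter=9 r=(3,7,8) succ=(2,3,3) retry=(1,1,2)

counter=9 r=(3,7,8) succ=(2,3,3) retry=(1,1,2)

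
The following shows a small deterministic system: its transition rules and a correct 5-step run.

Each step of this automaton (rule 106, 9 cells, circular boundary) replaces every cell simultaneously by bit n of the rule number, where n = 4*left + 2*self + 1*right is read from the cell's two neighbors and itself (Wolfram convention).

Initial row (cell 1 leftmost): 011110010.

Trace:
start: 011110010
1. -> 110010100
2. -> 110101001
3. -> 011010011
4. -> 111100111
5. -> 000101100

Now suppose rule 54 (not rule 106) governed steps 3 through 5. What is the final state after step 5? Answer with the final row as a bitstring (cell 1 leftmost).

(re-executing steps 3..5 under rule 54; state before step 3: 110101001)
3. -> 001111110
4. -> 010000001
5. -> 111000011

111000011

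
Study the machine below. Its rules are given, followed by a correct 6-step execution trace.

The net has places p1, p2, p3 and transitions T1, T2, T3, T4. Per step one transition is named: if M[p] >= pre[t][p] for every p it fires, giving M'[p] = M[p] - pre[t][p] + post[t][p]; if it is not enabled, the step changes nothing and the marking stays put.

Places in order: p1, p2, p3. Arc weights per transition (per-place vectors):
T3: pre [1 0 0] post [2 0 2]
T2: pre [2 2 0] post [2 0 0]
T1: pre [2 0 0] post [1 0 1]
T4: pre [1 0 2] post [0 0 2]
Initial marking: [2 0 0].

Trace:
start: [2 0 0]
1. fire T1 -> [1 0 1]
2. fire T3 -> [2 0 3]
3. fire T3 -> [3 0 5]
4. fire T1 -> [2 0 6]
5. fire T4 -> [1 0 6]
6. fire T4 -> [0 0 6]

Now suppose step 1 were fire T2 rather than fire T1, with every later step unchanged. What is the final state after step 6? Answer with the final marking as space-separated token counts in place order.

1 0 5

(re-executing from step 1 with the substitution; state before step 1: [2 0 0])
1. fire T2 -> [2 0 0]
2. fire T3 -> [3 0 2]
3. fire T3 -> [4 0 4]
4. fire T1 -> [3 0 5]
5. fire T4 -> [2 0 5]
6. fire T4 -> [1 0 5]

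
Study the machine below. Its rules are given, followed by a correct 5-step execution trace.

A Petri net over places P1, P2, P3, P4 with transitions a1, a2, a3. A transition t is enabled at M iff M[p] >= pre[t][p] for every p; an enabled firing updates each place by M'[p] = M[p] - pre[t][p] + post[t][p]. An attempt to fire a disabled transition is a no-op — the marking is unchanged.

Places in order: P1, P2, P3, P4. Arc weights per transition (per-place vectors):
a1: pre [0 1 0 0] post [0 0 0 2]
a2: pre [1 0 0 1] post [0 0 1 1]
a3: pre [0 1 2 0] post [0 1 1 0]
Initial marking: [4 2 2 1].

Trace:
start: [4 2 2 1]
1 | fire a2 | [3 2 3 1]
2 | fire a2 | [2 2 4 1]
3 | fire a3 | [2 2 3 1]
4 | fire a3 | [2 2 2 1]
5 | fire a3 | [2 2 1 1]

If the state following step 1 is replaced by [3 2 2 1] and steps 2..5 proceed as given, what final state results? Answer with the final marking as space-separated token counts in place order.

state after step 1 := [3 2 2 1]
2 | fire a2 | [2 2 3 1]
3 | fire a3 | [2 2 2 1]
4 | fire a3 | [2 2 1 1]
5 | fire a3 | [2 2 1 1]

2 2 1 1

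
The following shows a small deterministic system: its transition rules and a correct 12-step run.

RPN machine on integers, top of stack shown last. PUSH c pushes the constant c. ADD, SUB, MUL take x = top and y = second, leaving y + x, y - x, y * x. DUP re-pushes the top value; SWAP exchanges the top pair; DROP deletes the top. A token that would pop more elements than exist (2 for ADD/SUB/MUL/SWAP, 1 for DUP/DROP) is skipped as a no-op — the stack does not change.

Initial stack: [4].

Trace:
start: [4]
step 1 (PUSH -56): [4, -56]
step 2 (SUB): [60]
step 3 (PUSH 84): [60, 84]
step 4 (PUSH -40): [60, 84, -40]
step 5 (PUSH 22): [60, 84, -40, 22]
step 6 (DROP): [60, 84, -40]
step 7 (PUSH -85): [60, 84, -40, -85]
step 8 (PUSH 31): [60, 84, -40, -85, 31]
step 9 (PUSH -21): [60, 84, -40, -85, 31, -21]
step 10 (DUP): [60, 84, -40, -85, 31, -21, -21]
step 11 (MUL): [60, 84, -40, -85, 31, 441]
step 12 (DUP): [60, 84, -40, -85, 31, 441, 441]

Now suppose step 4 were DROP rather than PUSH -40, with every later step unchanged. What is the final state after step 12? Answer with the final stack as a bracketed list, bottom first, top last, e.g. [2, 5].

(re-executing from step 4 with the substitution; state before step 4: [60, 84])
step 4 (DROP): [60]
step 5 (PUSH 22): [60, 22]
step 6 (DROP): [60]
step 7 (PUSH -85): [60, -85]
step 8 (PUSH 31): [60, -85, 31]
step 9 (PUSH -21): [60, -85, 31, -21]
step 10 (DUP): [60, -85, 31, -21, -21]
step 11 (MUL): [60, -85, 31, 441]
step 12 (DUP): [60, -85, 31, 441, 441]

[60, -85, 31, 441, 441]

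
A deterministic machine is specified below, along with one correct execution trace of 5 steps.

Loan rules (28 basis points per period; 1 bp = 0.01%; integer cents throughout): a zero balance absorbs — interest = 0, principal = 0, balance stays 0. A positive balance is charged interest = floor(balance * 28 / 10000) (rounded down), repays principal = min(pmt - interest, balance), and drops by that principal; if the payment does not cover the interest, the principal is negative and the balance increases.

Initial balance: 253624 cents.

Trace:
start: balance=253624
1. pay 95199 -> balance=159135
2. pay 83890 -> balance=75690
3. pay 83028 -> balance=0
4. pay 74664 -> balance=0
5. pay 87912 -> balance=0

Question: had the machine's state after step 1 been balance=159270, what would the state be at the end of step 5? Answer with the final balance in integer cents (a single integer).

state after step 1 := balance=159270
2. pay 83890 -> balance=75825
3. pay 83028 -> balance=0
4. pay 74664 -> balance=0
5. pay 87912 -> balance=0

0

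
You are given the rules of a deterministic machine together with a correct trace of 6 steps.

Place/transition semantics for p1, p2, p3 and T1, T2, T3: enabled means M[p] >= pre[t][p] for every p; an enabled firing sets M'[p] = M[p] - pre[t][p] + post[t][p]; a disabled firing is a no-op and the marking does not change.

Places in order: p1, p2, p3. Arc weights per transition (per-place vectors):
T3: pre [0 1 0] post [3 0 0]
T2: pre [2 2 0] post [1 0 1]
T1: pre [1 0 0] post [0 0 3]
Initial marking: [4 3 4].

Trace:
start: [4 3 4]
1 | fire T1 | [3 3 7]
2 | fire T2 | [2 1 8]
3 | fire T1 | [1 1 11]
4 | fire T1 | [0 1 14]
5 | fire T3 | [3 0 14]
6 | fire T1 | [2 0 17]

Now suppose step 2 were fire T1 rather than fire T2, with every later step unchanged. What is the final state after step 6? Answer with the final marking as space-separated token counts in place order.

(re-executing from step 2 with the substitution; state before step 2: [3 3 7])
2 | fire T1 | [2 3 10]
3 | fire T1 | [1 3 13]
4 | fire T1 | [0 3 16]
5 | fire T3 | [3 2 16]
6 | fire T1 | [2 2 19]

2 2 19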